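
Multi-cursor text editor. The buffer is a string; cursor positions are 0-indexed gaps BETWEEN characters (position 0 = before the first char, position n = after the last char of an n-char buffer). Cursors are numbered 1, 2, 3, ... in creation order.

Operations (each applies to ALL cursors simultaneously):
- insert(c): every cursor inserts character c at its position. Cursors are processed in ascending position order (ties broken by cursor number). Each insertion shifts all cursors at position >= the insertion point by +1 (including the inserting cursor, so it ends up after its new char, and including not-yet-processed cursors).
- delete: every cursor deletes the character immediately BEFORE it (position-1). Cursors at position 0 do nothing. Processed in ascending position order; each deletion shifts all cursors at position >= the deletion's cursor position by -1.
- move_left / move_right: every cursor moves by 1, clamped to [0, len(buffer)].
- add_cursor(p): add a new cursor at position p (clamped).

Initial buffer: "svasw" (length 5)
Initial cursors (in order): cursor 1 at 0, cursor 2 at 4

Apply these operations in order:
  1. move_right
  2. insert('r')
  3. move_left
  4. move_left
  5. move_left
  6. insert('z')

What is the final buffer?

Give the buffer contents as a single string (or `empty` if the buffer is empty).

After op 1 (move_right): buffer="svasw" (len 5), cursors c1@1 c2@5, authorship .....
After op 2 (insert('r')): buffer="srvaswr" (len 7), cursors c1@2 c2@7, authorship .1....2
After op 3 (move_left): buffer="srvaswr" (len 7), cursors c1@1 c2@6, authorship .1....2
After op 4 (move_left): buffer="srvaswr" (len 7), cursors c1@0 c2@5, authorship .1....2
After op 5 (move_left): buffer="srvaswr" (len 7), cursors c1@0 c2@4, authorship .1....2
After op 6 (insert('z')): buffer="zsrvazswr" (len 9), cursors c1@1 c2@6, authorship 1.1..2..2

Answer: zsrvazswr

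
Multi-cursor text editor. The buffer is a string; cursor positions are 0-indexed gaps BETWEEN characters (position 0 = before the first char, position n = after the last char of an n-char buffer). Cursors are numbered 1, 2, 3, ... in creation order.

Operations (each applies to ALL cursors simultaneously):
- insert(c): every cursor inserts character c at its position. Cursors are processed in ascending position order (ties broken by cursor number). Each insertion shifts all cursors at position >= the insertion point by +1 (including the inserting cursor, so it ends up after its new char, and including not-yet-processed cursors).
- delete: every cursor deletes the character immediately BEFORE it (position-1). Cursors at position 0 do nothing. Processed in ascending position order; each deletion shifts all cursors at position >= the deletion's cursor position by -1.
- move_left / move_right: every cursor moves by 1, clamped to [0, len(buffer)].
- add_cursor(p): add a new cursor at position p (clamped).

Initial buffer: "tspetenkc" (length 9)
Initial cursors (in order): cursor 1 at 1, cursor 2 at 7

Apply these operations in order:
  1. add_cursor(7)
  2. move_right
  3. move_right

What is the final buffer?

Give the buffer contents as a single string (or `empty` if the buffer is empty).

After op 1 (add_cursor(7)): buffer="tspetenkc" (len 9), cursors c1@1 c2@7 c3@7, authorship .........
After op 2 (move_right): buffer="tspetenkc" (len 9), cursors c1@2 c2@8 c3@8, authorship .........
After op 3 (move_right): buffer="tspetenkc" (len 9), cursors c1@3 c2@9 c3@9, authorship .........

Answer: tspetenkc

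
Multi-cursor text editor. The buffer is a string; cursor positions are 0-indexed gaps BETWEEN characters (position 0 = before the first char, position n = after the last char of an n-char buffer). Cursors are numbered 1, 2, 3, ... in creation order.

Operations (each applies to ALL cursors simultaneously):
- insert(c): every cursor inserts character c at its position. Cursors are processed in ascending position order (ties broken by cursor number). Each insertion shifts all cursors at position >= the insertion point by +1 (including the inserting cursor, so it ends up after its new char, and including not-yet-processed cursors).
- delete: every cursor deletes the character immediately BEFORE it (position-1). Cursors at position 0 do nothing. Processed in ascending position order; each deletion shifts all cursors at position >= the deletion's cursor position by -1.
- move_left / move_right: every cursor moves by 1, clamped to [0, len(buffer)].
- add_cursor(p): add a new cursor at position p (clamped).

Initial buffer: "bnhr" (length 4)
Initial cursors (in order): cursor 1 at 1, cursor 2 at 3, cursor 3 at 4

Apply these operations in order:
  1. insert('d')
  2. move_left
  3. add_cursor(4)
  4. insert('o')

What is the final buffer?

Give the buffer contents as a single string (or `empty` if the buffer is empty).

Answer: bodnhoodrod

Derivation:
After op 1 (insert('d')): buffer="bdnhdrd" (len 7), cursors c1@2 c2@5 c3@7, authorship .1..2.3
After op 2 (move_left): buffer="bdnhdrd" (len 7), cursors c1@1 c2@4 c3@6, authorship .1..2.3
After op 3 (add_cursor(4)): buffer="bdnhdrd" (len 7), cursors c1@1 c2@4 c4@4 c3@6, authorship .1..2.3
After op 4 (insert('o')): buffer="bodnhoodrod" (len 11), cursors c1@2 c2@7 c4@7 c3@10, authorship .11..242.33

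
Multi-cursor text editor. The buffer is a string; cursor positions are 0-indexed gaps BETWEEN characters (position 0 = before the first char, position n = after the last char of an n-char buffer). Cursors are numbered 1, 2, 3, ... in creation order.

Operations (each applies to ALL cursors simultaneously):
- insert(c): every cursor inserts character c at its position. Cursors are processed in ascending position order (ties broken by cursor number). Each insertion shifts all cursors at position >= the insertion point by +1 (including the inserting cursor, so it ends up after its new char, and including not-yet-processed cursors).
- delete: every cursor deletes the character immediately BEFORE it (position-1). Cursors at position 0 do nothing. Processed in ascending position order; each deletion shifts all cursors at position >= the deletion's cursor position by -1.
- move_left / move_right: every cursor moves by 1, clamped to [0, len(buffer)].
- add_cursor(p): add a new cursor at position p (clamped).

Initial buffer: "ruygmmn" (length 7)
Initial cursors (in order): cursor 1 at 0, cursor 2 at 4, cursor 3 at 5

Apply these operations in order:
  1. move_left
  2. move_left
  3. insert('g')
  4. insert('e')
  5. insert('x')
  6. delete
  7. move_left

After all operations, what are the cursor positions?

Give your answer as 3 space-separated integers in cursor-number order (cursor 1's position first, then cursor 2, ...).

After op 1 (move_left): buffer="ruygmmn" (len 7), cursors c1@0 c2@3 c3@4, authorship .......
After op 2 (move_left): buffer="ruygmmn" (len 7), cursors c1@0 c2@2 c3@3, authorship .......
After op 3 (insert('g')): buffer="grugyggmmn" (len 10), cursors c1@1 c2@4 c3@6, authorship 1..2.3....
After op 4 (insert('e')): buffer="gerugeygegmmn" (len 13), cursors c1@2 c2@6 c3@9, authorship 11..22.33....
After op 5 (insert('x')): buffer="gexrugexygexgmmn" (len 16), cursors c1@3 c2@8 c3@12, authorship 111..222.333....
After op 6 (delete): buffer="gerugeygegmmn" (len 13), cursors c1@2 c2@6 c3@9, authorship 11..22.33....
After op 7 (move_left): buffer="gerugeygegmmn" (len 13), cursors c1@1 c2@5 c3@8, authorship 11..22.33....

Answer: 1 5 8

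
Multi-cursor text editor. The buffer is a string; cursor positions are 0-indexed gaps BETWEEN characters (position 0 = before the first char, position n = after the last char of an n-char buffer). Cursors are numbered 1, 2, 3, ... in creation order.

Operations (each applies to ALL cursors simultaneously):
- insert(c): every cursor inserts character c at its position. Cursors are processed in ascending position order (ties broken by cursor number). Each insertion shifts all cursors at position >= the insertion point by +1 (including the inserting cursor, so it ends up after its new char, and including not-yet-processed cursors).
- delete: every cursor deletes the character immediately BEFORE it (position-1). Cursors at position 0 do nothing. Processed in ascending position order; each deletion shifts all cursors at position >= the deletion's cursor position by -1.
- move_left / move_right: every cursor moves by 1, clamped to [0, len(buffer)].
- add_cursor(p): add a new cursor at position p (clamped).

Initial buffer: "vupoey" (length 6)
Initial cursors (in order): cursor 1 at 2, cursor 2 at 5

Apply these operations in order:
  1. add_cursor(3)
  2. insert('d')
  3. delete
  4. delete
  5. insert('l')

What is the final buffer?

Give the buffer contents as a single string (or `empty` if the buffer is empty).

After op 1 (add_cursor(3)): buffer="vupoey" (len 6), cursors c1@2 c3@3 c2@5, authorship ......
After op 2 (insert('d')): buffer="vudpdoedy" (len 9), cursors c1@3 c3@5 c2@8, authorship ..1.3..2.
After op 3 (delete): buffer="vupoey" (len 6), cursors c1@2 c3@3 c2@5, authorship ......
After op 4 (delete): buffer="voy" (len 3), cursors c1@1 c3@1 c2@2, authorship ...
After op 5 (insert('l')): buffer="vlloly" (len 6), cursors c1@3 c3@3 c2@5, authorship .13.2.

Answer: vlloly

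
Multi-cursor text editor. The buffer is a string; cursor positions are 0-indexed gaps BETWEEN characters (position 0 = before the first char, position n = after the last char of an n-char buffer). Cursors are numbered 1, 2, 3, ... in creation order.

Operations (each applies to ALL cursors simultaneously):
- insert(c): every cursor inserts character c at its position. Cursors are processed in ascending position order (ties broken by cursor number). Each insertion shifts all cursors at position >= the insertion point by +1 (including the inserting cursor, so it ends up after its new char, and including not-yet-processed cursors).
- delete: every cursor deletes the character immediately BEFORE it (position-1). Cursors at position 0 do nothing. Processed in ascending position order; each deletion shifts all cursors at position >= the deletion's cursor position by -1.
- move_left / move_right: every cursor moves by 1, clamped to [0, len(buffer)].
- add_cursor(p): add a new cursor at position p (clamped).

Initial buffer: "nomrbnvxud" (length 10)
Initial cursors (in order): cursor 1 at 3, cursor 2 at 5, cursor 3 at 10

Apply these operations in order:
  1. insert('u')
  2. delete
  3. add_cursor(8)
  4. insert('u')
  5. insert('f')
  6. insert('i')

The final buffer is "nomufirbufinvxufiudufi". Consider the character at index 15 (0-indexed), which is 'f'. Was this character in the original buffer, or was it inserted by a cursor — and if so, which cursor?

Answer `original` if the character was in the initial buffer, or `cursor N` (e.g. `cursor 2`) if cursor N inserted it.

After op 1 (insert('u')): buffer="nomurbunvxudu" (len 13), cursors c1@4 c2@7 c3@13, authorship ...1..2.....3
After op 2 (delete): buffer="nomrbnvxud" (len 10), cursors c1@3 c2@5 c3@10, authorship ..........
After op 3 (add_cursor(8)): buffer="nomrbnvxud" (len 10), cursors c1@3 c2@5 c4@8 c3@10, authorship ..........
After op 4 (insert('u')): buffer="nomurbunvxuudu" (len 14), cursors c1@4 c2@7 c4@11 c3@14, authorship ...1..2...4..3
After op 5 (insert('f')): buffer="nomufrbufnvxufuduf" (len 18), cursors c1@5 c2@9 c4@14 c3@18, authorship ...11..22...44..33
After op 6 (insert('i')): buffer="nomufirbufinvxufiudufi" (len 22), cursors c1@6 c2@11 c4@17 c3@22, authorship ...111..222...444..333
Authorship (.=original, N=cursor N): . . . 1 1 1 . . 2 2 2 . . . 4 4 4 . . 3 3 3
Index 15: author = 4

Answer: cursor 4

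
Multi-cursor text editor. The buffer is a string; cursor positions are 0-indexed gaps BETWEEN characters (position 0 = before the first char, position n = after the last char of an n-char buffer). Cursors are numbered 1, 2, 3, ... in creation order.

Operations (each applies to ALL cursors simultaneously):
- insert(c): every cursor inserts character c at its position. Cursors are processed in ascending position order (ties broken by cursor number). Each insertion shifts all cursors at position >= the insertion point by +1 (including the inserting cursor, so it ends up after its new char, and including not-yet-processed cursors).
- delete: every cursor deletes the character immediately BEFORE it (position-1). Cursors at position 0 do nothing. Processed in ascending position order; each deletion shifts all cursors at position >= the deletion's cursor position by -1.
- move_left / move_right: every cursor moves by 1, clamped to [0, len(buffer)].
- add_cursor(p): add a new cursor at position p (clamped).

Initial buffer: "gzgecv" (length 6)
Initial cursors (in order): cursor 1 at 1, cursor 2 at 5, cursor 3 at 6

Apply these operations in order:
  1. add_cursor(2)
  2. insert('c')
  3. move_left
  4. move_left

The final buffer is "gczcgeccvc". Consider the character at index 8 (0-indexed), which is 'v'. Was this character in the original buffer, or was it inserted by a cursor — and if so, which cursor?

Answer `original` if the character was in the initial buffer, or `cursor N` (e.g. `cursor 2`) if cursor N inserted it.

After op 1 (add_cursor(2)): buffer="gzgecv" (len 6), cursors c1@1 c4@2 c2@5 c3@6, authorship ......
After op 2 (insert('c')): buffer="gczcgeccvc" (len 10), cursors c1@2 c4@4 c2@8 c3@10, authorship .1.4...2.3
After op 3 (move_left): buffer="gczcgeccvc" (len 10), cursors c1@1 c4@3 c2@7 c3@9, authorship .1.4...2.3
After op 4 (move_left): buffer="gczcgeccvc" (len 10), cursors c1@0 c4@2 c2@6 c3@8, authorship .1.4...2.3
Authorship (.=original, N=cursor N): . 1 . 4 . . . 2 . 3
Index 8: author = original

Answer: original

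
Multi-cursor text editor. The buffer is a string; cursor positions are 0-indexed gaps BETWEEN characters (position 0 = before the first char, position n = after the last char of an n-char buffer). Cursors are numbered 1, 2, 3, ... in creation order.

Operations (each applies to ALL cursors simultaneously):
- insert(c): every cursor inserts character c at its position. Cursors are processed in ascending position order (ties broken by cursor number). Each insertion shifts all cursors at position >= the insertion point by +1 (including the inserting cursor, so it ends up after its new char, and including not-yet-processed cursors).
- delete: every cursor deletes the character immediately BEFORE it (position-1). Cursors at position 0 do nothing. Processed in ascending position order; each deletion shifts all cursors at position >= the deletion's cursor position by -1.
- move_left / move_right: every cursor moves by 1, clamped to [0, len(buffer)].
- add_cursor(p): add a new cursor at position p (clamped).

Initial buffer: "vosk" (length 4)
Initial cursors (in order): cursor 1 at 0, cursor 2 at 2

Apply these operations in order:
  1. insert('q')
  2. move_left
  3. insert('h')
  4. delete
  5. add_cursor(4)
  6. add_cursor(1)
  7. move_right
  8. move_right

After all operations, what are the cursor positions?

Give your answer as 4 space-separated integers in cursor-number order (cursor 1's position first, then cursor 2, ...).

Answer: 2 5 6 3

Derivation:
After op 1 (insert('q')): buffer="qvoqsk" (len 6), cursors c1@1 c2@4, authorship 1..2..
After op 2 (move_left): buffer="qvoqsk" (len 6), cursors c1@0 c2@3, authorship 1..2..
After op 3 (insert('h')): buffer="hqvohqsk" (len 8), cursors c1@1 c2@5, authorship 11..22..
After op 4 (delete): buffer="qvoqsk" (len 6), cursors c1@0 c2@3, authorship 1..2..
After op 5 (add_cursor(4)): buffer="qvoqsk" (len 6), cursors c1@0 c2@3 c3@4, authorship 1..2..
After op 6 (add_cursor(1)): buffer="qvoqsk" (len 6), cursors c1@0 c4@1 c2@3 c3@4, authorship 1..2..
After op 7 (move_right): buffer="qvoqsk" (len 6), cursors c1@1 c4@2 c2@4 c3@5, authorship 1..2..
After op 8 (move_right): buffer="qvoqsk" (len 6), cursors c1@2 c4@3 c2@5 c3@6, authorship 1..2..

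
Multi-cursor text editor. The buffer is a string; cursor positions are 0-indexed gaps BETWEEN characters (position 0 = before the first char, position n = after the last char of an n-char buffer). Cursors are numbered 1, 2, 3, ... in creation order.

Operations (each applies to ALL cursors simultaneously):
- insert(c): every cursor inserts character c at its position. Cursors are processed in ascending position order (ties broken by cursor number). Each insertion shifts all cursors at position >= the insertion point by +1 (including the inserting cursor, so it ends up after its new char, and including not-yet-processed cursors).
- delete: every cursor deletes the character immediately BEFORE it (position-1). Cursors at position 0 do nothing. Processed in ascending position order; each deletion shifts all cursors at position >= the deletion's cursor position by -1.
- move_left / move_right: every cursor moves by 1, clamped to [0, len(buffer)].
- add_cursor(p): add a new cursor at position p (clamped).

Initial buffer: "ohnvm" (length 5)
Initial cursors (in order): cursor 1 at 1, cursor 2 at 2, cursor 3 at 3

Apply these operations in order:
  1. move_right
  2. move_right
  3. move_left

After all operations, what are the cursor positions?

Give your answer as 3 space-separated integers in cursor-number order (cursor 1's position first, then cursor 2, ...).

Answer: 2 3 4

Derivation:
After op 1 (move_right): buffer="ohnvm" (len 5), cursors c1@2 c2@3 c3@4, authorship .....
After op 2 (move_right): buffer="ohnvm" (len 5), cursors c1@3 c2@4 c3@5, authorship .....
After op 3 (move_left): buffer="ohnvm" (len 5), cursors c1@2 c2@3 c3@4, authorship .....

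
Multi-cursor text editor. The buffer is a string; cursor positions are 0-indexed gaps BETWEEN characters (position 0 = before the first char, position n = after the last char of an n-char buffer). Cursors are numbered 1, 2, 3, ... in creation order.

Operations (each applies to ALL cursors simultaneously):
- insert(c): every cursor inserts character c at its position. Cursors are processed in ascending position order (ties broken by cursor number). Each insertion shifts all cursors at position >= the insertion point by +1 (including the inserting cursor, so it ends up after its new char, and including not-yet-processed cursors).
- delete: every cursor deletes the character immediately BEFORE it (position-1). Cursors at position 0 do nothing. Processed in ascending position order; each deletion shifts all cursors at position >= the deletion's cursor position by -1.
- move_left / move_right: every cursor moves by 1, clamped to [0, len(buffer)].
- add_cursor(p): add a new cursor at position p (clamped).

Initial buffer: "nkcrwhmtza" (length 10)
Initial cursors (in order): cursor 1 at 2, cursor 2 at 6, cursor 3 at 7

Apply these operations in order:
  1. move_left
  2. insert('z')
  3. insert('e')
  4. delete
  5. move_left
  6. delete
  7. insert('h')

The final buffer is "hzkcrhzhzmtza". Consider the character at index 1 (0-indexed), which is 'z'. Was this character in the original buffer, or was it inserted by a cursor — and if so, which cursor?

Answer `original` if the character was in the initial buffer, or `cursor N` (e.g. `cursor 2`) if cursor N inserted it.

After op 1 (move_left): buffer="nkcrwhmtza" (len 10), cursors c1@1 c2@5 c3@6, authorship ..........
After op 2 (insert('z')): buffer="nzkcrwzhzmtza" (len 13), cursors c1@2 c2@7 c3@9, authorship .1....2.3....
After op 3 (insert('e')): buffer="nzekcrwzehzemtza" (len 16), cursors c1@3 c2@9 c3@12, authorship .11....22.33....
After op 4 (delete): buffer="nzkcrwzhzmtza" (len 13), cursors c1@2 c2@7 c3@9, authorship .1....2.3....
After op 5 (move_left): buffer="nzkcrwzhzmtza" (len 13), cursors c1@1 c2@6 c3@8, authorship .1....2.3....
After op 6 (delete): buffer="zkcrzzmtza" (len 10), cursors c1@0 c2@4 c3@5, authorship 1...23....
After op 7 (insert('h')): buffer="hzkcrhzhzmtza" (len 13), cursors c1@1 c2@6 c3@8, authorship 11...2233....
Authorship (.=original, N=cursor N): 1 1 . . . 2 2 3 3 . . . .
Index 1: author = 1

Answer: cursor 1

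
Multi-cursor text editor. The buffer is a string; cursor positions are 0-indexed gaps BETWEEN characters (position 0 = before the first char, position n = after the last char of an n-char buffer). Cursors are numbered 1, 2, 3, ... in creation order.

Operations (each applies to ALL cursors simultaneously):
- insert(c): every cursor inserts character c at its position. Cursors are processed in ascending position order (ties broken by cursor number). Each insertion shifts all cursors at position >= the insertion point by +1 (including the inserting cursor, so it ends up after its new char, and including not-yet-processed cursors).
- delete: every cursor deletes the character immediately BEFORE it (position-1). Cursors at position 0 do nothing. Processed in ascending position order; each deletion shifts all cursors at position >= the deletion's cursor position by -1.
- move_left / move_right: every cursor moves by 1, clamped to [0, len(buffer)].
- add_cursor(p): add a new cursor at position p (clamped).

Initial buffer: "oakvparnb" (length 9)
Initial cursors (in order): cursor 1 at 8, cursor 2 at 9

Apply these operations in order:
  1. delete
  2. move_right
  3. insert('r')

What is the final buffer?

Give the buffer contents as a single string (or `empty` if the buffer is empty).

After op 1 (delete): buffer="oakvpar" (len 7), cursors c1@7 c2@7, authorship .......
After op 2 (move_right): buffer="oakvpar" (len 7), cursors c1@7 c2@7, authorship .......
After op 3 (insert('r')): buffer="oakvparrr" (len 9), cursors c1@9 c2@9, authorship .......12

Answer: oakvparrr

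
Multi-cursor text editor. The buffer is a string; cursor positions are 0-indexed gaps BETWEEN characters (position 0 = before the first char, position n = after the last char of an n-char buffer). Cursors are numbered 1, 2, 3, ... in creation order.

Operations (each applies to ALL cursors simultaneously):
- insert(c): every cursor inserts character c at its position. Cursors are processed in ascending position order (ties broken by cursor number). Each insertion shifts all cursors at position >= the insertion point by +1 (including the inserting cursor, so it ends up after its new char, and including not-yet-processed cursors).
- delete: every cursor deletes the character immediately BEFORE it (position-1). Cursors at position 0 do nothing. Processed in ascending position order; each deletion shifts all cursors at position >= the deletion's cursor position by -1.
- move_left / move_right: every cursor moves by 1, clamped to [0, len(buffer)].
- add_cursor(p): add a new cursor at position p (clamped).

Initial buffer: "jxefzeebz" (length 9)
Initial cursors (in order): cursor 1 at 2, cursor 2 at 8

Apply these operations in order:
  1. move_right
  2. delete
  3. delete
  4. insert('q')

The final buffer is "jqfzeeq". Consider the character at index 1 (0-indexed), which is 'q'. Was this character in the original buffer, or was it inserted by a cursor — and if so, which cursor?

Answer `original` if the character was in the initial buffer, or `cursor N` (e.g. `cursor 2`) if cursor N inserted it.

After op 1 (move_right): buffer="jxefzeebz" (len 9), cursors c1@3 c2@9, authorship .........
After op 2 (delete): buffer="jxfzeeb" (len 7), cursors c1@2 c2@7, authorship .......
After op 3 (delete): buffer="jfzee" (len 5), cursors c1@1 c2@5, authorship .....
After op 4 (insert('q')): buffer="jqfzeeq" (len 7), cursors c1@2 c2@7, authorship .1....2
Authorship (.=original, N=cursor N): . 1 . . . . 2
Index 1: author = 1

Answer: cursor 1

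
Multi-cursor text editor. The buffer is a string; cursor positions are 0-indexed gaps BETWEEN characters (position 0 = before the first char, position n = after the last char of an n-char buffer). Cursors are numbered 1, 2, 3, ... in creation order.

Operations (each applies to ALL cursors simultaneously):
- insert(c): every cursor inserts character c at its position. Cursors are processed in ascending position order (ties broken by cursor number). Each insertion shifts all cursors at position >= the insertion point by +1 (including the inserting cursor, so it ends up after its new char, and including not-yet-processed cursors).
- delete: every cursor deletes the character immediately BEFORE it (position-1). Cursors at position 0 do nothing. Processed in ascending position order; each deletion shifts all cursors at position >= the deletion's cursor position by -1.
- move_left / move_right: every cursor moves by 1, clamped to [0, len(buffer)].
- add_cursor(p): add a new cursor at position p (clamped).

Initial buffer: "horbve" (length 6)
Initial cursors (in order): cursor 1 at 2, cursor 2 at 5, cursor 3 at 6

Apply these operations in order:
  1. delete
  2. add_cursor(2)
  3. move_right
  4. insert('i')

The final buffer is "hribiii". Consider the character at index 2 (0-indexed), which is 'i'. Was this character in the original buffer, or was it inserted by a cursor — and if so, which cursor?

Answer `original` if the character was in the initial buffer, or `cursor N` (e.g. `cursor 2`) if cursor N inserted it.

Answer: cursor 1

Derivation:
After op 1 (delete): buffer="hrb" (len 3), cursors c1@1 c2@3 c3@3, authorship ...
After op 2 (add_cursor(2)): buffer="hrb" (len 3), cursors c1@1 c4@2 c2@3 c3@3, authorship ...
After op 3 (move_right): buffer="hrb" (len 3), cursors c1@2 c2@3 c3@3 c4@3, authorship ...
After op 4 (insert('i')): buffer="hribiii" (len 7), cursors c1@3 c2@7 c3@7 c4@7, authorship ..1.234
Authorship (.=original, N=cursor N): . . 1 . 2 3 4
Index 2: author = 1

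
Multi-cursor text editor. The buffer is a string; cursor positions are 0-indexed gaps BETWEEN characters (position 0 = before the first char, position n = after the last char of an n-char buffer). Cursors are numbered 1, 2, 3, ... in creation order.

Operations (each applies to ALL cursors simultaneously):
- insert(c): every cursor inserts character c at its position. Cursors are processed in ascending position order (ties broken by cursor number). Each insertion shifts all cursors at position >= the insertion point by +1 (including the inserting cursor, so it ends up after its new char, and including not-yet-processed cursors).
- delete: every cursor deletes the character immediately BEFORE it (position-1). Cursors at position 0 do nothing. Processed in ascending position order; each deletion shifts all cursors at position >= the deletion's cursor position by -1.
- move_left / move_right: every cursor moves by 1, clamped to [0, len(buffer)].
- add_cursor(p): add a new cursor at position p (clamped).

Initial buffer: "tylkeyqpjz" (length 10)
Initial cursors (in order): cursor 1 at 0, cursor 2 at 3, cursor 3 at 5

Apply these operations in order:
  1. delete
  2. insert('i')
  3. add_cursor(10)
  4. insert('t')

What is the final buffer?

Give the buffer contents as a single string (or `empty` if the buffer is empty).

Answer: ittyitkityqpjtz

Derivation:
After op 1 (delete): buffer="tykyqpjz" (len 8), cursors c1@0 c2@2 c3@3, authorship ........
After op 2 (insert('i')): buffer="ityikiyqpjz" (len 11), cursors c1@1 c2@4 c3@6, authorship 1..2.3.....
After op 3 (add_cursor(10)): buffer="ityikiyqpjz" (len 11), cursors c1@1 c2@4 c3@6 c4@10, authorship 1..2.3.....
After op 4 (insert('t')): buffer="ittyitkityqpjtz" (len 15), cursors c1@2 c2@6 c3@9 c4@14, authorship 11..22.33....4.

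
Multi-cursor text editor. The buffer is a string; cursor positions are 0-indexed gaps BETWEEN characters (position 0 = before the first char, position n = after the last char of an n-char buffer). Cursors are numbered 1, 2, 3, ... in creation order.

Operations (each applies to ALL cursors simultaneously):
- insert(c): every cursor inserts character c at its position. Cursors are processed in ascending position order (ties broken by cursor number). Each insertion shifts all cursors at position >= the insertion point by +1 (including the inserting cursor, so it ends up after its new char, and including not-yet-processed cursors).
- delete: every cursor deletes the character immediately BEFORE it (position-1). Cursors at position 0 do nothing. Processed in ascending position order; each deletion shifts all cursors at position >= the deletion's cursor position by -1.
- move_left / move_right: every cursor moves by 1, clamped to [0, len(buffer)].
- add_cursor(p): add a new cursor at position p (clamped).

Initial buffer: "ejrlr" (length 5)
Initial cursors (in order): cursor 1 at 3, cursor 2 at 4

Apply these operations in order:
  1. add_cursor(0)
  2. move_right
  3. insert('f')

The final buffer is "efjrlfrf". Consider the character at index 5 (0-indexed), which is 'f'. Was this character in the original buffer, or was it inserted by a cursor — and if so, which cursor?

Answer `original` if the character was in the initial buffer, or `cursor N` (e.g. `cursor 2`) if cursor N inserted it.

Answer: cursor 1

Derivation:
After op 1 (add_cursor(0)): buffer="ejrlr" (len 5), cursors c3@0 c1@3 c2@4, authorship .....
After op 2 (move_right): buffer="ejrlr" (len 5), cursors c3@1 c1@4 c2@5, authorship .....
After op 3 (insert('f')): buffer="efjrlfrf" (len 8), cursors c3@2 c1@6 c2@8, authorship .3...1.2
Authorship (.=original, N=cursor N): . 3 . . . 1 . 2
Index 5: author = 1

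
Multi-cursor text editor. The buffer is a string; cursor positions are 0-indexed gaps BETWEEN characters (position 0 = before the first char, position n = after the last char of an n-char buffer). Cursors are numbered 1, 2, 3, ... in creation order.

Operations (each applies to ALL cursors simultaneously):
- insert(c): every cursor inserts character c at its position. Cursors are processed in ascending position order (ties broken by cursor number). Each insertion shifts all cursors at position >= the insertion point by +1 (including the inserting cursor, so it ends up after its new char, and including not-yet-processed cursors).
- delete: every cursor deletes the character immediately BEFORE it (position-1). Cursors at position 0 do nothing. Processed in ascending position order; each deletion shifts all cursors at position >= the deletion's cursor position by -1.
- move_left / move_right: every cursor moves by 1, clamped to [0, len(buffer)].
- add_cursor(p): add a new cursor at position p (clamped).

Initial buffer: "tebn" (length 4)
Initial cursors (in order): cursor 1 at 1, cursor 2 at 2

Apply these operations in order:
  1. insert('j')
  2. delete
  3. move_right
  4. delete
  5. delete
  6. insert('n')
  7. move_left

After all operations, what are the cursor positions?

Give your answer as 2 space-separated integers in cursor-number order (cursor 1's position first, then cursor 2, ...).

Answer: 1 1

Derivation:
After op 1 (insert('j')): buffer="tjejbn" (len 6), cursors c1@2 c2@4, authorship .1.2..
After op 2 (delete): buffer="tebn" (len 4), cursors c1@1 c2@2, authorship ....
After op 3 (move_right): buffer="tebn" (len 4), cursors c1@2 c2@3, authorship ....
After op 4 (delete): buffer="tn" (len 2), cursors c1@1 c2@1, authorship ..
After op 5 (delete): buffer="n" (len 1), cursors c1@0 c2@0, authorship .
After op 6 (insert('n')): buffer="nnn" (len 3), cursors c1@2 c2@2, authorship 12.
After op 7 (move_left): buffer="nnn" (len 3), cursors c1@1 c2@1, authorship 12.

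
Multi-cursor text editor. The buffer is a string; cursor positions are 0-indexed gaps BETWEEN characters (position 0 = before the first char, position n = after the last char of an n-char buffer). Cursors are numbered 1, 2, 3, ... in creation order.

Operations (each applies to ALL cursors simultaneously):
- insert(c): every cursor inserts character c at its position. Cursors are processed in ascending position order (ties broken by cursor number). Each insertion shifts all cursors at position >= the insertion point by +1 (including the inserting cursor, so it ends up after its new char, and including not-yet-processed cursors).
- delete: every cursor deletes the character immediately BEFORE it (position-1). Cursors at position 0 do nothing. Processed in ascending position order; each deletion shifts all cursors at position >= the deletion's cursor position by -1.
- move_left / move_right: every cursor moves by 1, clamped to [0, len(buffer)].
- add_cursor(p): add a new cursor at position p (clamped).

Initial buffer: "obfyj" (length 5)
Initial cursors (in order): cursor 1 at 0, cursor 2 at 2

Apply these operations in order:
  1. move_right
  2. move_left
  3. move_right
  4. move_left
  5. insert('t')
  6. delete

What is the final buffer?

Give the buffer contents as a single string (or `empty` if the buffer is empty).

Answer: obfyj

Derivation:
After op 1 (move_right): buffer="obfyj" (len 5), cursors c1@1 c2@3, authorship .....
After op 2 (move_left): buffer="obfyj" (len 5), cursors c1@0 c2@2, authorship .....
After op 3 (move_right): buffer="obfyj" (len 5), cursors c1@1 c2@3, authorship .....
After op 4 (move_left): buffer="obfyj" (len 5), cursors c1@0 c2@2, authorship .....
After op 5 (insert('t')): buffer="tobtfyj" (len 7), cursors c1@1 c2@4, authorship 1..2...
After op 6 (delete): buffer="obfyj" (len 5), cursors c1@0 c2@2, authorship .....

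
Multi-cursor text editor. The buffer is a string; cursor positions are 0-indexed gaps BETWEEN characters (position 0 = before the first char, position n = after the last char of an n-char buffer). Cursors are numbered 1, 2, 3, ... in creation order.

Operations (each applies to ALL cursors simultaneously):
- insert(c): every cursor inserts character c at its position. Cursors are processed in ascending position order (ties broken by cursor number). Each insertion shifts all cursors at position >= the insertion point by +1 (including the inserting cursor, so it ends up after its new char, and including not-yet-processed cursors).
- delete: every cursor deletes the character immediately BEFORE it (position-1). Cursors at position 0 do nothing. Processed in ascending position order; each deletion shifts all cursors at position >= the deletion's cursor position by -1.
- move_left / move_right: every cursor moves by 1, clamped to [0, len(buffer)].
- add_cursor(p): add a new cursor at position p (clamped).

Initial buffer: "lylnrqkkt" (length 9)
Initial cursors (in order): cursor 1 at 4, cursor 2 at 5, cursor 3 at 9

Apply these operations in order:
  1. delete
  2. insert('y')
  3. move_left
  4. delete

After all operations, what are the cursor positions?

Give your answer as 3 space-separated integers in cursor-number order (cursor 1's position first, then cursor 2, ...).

Answer: 2 2 5

Derivation:
After op 1 (delete): buffer="lylqkk" (len 6), cursors c1@3 c2@3 c3@6, authorship ......
After op 2 (insert('y')): buffer="lylyyqkky" (len 9), cursors c1@5 c2@5 c3@9, authorship ...12...3
After op 3 (move_left): buffer="lylyyqkky" (len 9), cursors c1@4 c2@4 c3@8, authorship ...12...3
After op 4 (delete): buffer="lyyqky" (len 6), cursors c1@2 c2@2 c3@5, authorship ..2..3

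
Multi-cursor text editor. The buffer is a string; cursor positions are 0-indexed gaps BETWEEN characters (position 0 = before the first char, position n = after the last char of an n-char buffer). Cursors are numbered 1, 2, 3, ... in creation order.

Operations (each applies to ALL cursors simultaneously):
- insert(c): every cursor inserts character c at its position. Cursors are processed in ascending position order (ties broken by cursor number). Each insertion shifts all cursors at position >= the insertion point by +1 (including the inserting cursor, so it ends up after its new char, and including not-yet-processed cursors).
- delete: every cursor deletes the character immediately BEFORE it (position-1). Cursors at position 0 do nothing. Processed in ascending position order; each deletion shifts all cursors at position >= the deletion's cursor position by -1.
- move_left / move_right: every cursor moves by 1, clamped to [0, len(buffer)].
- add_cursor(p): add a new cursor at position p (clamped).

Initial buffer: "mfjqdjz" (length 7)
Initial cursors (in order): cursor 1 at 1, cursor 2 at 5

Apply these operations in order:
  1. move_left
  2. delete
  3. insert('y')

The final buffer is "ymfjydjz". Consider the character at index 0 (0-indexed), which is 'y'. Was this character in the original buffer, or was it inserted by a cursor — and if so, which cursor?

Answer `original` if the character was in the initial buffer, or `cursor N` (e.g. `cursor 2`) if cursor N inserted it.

After op 1 (move_left): buffer="mfjqdjz" (len 7), cursors c1@0 c2@4, authorship .......
After op 2 (delete): buffer="mfjdjz" (len 6), cursors c1@0 c2@3, authorship ......
After op 3 (insert('y')): buffer="ymfjydjz" (len 8), cursors c1@1 c2@5, authorship 1...2...
Authorship (.=original, N=cursor N): 1 . . . 2 . . .
Index 0: author = 1

Answer: cursor 1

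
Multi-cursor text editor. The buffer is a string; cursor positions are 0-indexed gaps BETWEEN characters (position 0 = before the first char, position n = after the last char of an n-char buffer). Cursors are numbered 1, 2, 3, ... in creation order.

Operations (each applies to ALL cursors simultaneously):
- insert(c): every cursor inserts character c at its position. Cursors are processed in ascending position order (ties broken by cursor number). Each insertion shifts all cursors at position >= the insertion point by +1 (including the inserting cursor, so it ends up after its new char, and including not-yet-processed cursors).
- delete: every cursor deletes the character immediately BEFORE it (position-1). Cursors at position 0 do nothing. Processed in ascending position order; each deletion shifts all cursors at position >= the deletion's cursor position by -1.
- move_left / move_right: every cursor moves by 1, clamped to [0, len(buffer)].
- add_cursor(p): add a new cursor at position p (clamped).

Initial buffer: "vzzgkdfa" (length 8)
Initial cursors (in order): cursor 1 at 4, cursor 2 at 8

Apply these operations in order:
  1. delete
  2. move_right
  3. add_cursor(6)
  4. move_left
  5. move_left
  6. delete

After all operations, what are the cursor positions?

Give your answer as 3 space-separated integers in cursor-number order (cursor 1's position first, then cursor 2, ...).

Answer: 1 1 1

Derivation:
After op 1 (delete): buffer="vzzkdf" (len 6), cursors c1@3 c2@6, authorship ......
After op 2 (move_right): buffer="vzzkdf" (len 6), cursors c1@4 c2@6, authorship ......
After op 3 (add_cursor(6)): buffer="vzzkdf" (len 6), cursors c1@4 c2@6 c3@6, authorship ......
After op 4 (move_left): buffer="vzzkdf" (len 6), cursors c1@3 c2@5 c3@5, authorship ......
After op 5 (move_left): buffer="vzzkdf" (len 6), cursors c1@2 c2@4 c3@4, authorship ......
After op 6 (delete): buffer="vdf" (len 3), cursors c1@1 c2@1 c3@1, authorship ...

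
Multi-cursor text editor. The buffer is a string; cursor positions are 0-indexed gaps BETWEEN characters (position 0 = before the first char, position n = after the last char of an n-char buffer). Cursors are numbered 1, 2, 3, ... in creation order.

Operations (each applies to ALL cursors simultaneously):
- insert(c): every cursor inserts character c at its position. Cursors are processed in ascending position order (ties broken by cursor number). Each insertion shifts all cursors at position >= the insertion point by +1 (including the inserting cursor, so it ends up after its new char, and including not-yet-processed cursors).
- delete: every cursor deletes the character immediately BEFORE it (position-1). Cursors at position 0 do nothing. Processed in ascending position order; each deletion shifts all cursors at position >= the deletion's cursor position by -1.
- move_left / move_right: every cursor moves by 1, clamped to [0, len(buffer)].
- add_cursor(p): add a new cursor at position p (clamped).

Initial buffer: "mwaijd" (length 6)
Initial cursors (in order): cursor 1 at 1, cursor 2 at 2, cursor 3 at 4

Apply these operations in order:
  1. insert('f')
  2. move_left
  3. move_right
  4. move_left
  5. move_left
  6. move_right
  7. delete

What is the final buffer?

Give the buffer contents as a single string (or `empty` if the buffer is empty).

After op 1 (insert('f')): buffer="mfwfaifjd" (len 9), cursors c1@2 c2@4 c3@7, authorship .1.2..3..
After op 2 (move_left): buffer="mfwfaifjd" (len 9), cursors c1@1 c2@3 c3@6, authorship .1.2..3..
After op 3 (move_right): buffer="mfwfaifjd" (len 9), cursors c1@2 c2@4 c3@7, authorship .1.2..3..
After op 4 (move_left): buffer="mfwfaifjd" (len 9), cursors c1@1 c2@3 c3@6, authorship .1.2..3..
After op 5 (move_left): buffer="mfwfaifjd" (len 9), cursors c1@0 c2@2 c3@5, authorship .1.2..3..
After op 6 (move_right): buffer="mfwfaifjd" (len 9), cursors c1@1 c2@3 c3@6, authorship .1.2..3..
After op 7 (delete): buffer="ffafjd" (len 6), cursors c1@0 c2@1 c3@3, authorship 12.3..

Answer: ffafjd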